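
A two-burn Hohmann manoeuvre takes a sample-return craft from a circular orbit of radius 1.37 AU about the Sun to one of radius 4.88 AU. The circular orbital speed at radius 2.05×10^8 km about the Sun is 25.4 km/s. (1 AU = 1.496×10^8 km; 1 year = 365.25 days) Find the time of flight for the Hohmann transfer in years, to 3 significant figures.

From the circular-orbit relation v² = μ/r at r = 2.05×10^8 km: μ = v²r = (25.4)² × 2.05×10^8 = 1.32258×10^11 km³/s².
In km: r₁ = 1.37 × 1.496×10^8 = 2.04952×10^8 km; r₂ = 4.88 × 1.496×10^8 = 7.30048×10^8 km.
Semi-major axis of the transfer orbit: a_t = (2.04952×10^8 + 7.30048×10^8)/2 = 4.675×10^8 km.
By Kepler's third law the transfer-orbit period is T = 2π√(a_t³/μ), so t = T/2 = 8.732×10^7 s.
Converting: 8.732×10^7 s ÷ 3.15576×10^7 s/year (365.25 × 86400) = 2.77 years.

t = 2.77 years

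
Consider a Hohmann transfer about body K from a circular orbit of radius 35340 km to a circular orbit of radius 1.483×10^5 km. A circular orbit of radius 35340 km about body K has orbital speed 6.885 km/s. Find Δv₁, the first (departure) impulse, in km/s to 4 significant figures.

Δv₁ = 1.865 km/s

From the circular-orbit relation v² = μ/r at r = 35340 km: μ = v²r = (6.885)² × 35340 = 1.67523×10^6 km³/s².
The Hohmann ellipse has a_t = (r₁ + r₂)/2 = 91820 km.
On the circular orbit at r = 35340 km, v_c = √(μ/r) = 6.885 km/s.
Transfer-orbit speed at the same r (vis-viva, a = a_t): v_t = √[μ(2/r − 1/a_t)] = 8.750 km/s.
Δv₁ = |v_t − v_c| = |8.750 − 6.885| = 1.865 km/s.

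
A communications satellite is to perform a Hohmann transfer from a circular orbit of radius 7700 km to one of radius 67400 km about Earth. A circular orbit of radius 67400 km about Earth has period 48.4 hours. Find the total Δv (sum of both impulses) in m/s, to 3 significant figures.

From Kepler's third law T² = 4π²r³/μ at r = 67400 km, T = 48.4 hours = 48.4 × 3600 s = 1.7424×10^5 s: μ = 4π²r³/T² = 3.98147×10^5 km³/s².
The Hohmann ellipse has a_t = (r₁ + r₂)/2 = 37550 km.
At r₁ the circular-orbit speed is v₁ = √(μ/r₁) = 7.191 km/s.
Transfer-orbit speed at r₁ (v² = μ(2/r − 1/a)): v_p = √[μ(2/r₁ − 1/a_t)] = 9.634 km/s.
First burn Δv₁ = |v_p − v₁| = 2.443 km/s.
At r₂, v₂ = √(μ/r₂) = 2.4305 km/s.
Transfer-orbit speed at r₂: v_a = √[μ(2/r₂ − 1/a_t)] = 1.1006 km/s.
Second burn Δv₂ = |v₂ − v_a| = 1.330 km/s.
Total Δv = Δv₁ + Δv₂ = 3.773 km/s.

Δv = 3770 m/s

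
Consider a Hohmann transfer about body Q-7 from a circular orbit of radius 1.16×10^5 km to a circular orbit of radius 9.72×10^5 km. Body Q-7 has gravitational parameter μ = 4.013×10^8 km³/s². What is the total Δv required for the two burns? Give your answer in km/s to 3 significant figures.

Δv = 30.7 km/s

The Hohmann ellipse has a_t = (r₁ + r₂)/2 = 5.440×10^5 km.
At r₁ the circular-orbit speed is v₁ = √(μ/r₁) = 58.82 km/s.
Transfer-orbit speed at r₁ (vis-viva equation): v_p = √[μ(2/r₁ − 1/a_t)] = 78.62 km/s.
First burn Δv₁ = |v_p − v₁| = 19.80 km/s.
Circular speed at r₂: v₂ = √(μ/r₂) = 20.32 km/s.
Transfer-orbit speed at r₂: v_a = √[μ(2/r₂ − 1/a_t)] = 9.383 km/s.
Second burn Δv₂ = |v₂ − v_a| = 10.94 km/s.
Total Δv = Δv₁ + Δv₂ = 30.74 km/s.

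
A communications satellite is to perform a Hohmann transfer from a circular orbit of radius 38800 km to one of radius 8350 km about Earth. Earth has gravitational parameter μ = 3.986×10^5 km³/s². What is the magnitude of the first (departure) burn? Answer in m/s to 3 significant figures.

Δv₁ = 1300 m/s

The Hohmann ellipse has a_t = (r₁ + r₂)/2 = 23575 km.
On the circular orbit at r = 38800 km, v_c = √(μ/r) = 3.2052 km/s.
Vis-viva on the transfer ellipse at r = 38800 km gives v_t = √[μ(2/r − 1/a_t)] = 1.9075 km/s.
Δv₁ = |v_t − v_c| = |1.9075 − 3.2052| = 1.298 km/s.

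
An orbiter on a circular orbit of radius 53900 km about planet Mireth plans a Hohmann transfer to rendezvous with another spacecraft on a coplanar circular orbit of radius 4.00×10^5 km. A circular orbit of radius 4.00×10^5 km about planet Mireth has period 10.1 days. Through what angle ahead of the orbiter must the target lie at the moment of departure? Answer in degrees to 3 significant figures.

φ = 103°

From Kepler's third law T² = 4π²r³/μ at r = 4.00×10^5 km, T = 10.1 days = 10.1 × 86400 s = 8.7264×10^5 s: μ = 4π²r³/T² = 3.31795×10^6 km³/s².
Semi-major axis of the transfer orbit: a_t = (53900 + 4.000×10^5)/2 = 2.2695×10^5 km.
The half-period of the transfer ellipse is t = π√(a_t³/μ) = 1.8647×10^5 s.
The target's mean motion on its circular orbit is ω₂ = √(μ/r₂³) = 7.2002×10^-6 rad/s.
Angle swept by the target during transfer: ω₂·t = 1.3426 rad = 76.93°.
Arrival is 180° from departure on the ellipse, so φ = 180° − 76.93° = 103°.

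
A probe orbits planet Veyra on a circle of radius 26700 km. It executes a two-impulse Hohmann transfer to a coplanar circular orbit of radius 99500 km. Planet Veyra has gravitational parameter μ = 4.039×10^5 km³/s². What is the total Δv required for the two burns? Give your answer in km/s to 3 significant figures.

Δv = 1.70 km/s

Semi-major axis of the transfer orbit: a_t = (26700 + 99500)/2 = 63100 km.
At r₁ the circular-orbit speed is v₁ = √(μ/r₁) = 3.8894 km/s.
On the transfer ellipse at r₁, vis-viva equation gives v_p = √[μ(2/r₁ − 1/a_t)] = 4.8840 km/s.
First burn Δv₁ = |v_p − v₁| = 0.9946 km/s.
Circular speed at r₂: v₂ = √(μ/r₂) = 2.0148 km/s.
Transfer-orbit speed at r₂: v_a = √[μ(2/r₂ − 1/a_t)] = 1.3106 km/s.
Second burn Δv₂ = |v₂ − v_a| = 0.7042 km/s.
Δv = Δv₁ + Δv₂ = 0.9946 + 0.7042 = 1.699 km/s.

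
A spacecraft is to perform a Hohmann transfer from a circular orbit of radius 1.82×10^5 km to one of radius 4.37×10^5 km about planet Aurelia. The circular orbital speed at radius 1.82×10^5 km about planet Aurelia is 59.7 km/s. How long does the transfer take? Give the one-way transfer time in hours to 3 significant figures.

t = 5.90 hours

From the circular-orbit relation v² = μ/r at r = 1.82×10^5 km: μ = v²r = (59.7)² × 1.82×10^5 = 6.48664×10^8 km³/s².
Transfer-ellipse semi-major axis a_t = (r₁ + r₂)/2 = (1.820×10^5 + 4.370×10^5)/2 = 3.095×10^5 km.
By Kepler's third law the transfer-orbit period is T = 2π√(a_t³/μ), so t = T/2 = 21240 s.
Converting: 21240 s ÷ 3600 s/hour = 5.90 hours.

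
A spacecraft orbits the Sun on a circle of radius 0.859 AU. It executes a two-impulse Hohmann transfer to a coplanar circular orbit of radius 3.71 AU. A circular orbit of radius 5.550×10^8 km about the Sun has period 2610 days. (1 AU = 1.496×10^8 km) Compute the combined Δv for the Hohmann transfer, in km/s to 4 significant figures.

From Kepler's third law T² = 4π²r³/μ at r = 5.550×10^8 km, T = 2610 days = 2610 × 86400 s = 2.25504×10^8 s: μ = 4π²r³/T² = 1.32718×10^11 km³/s².
In km: r₁ = 0.859 × 1.496×10^8 = 1.285064×10^8 km; r₂ = 3.71 × 1.496×10^8 = 5.55016×10^8 km.
Transfer-ellipse semi-major axis a_t = (r₁ + r₂)/2 = (1.285064×10^8 + 5.55016×10^8)/2 = 3.417612×10^8 km.
At r₁ the circular-orbit speed is v₁ = √(μ/r₁) = 32.137 km/s.
On the transfer ellipse at r₁, vis-viva gives v_p = √[μ(2/r₁ − 1/a_t)] = 40.954 km/s.
First burn Δv₁ = |v_p − v₁| = 8.817 km/s.
At r₂, v₂ = √(μ/r₂) = 15.4637 km/s.
Transfer-orbit speed at r₂: v_a = √[μ(2/r₂ − 1/a_t)] = 9.48229 km/s.
Second burn Δv₂ = |v₂ − v_a| = 5.981 km/s.
Δv = Δv₁ + Δv₂ = 8.817 + 5.981 = 14.80 km/s.

Δv = 14.80 km/s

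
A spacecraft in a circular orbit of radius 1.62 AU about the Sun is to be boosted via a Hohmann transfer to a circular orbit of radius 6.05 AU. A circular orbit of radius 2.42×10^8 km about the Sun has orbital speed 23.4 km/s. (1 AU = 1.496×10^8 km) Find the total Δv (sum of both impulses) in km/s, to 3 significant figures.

Δv = 10.2 km/s

From the circular-orbit relation v² = μ/r at r = 2.42×10^8 km: μ = v²r = (23.4)² × 2.42×10^8 = 1.32510×10^11 km³/s².
In km: r₁ = 1.62 × 1.496×10^8 = 2.42352×10^8 km; r₂ = 6.05 × 1.496×10^8 = 9.0508×10^8 km.
Transfer-ellipse semi-major axis a_t = (r₁ + r₂)/2 = (2.42352×10^8 + 9.0508×10^8)/2 = 5.73716×10^8 km.
Circular speed at r₁: v₁ = √(μ/r₁) = √(1.32510×10^11/2.42352×10^8) = 23.383 km/s.
On the transfer ellipse at r₁, v² = μ(2/r − 1/a) gives v_p = √[μ(2/r₁ − 1/a_t)] = 29.369 km/s.
First burn Δv₁ = |v_p − v₁| = 5.986 km/s.
At r₂, v₂ = √(μ/r₂) = 12.10 km/s.
Transfer-orbit speed at r₂: v_a = √[μ(2/r₂ − 1/a_t)] = 7.864 km/s.
Second burn Δv₂ = |v₂ − v_a| = 4.236 km/s.
Δv = Δv₁ + Δv₂ = 5.986 + 4.236 = 10.22 km/s.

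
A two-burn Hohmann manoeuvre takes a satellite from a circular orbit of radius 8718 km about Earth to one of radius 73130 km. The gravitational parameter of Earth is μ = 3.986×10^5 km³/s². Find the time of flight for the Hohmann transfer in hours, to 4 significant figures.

Transfer-ellipse semi-major axis a_t = (r₁ + r₂)/2 = (8718 + 73130)/2 = 40924 km.
Transfer time t = π√(a_t³/μ) = π√((40924)³ / 3.986×10^5) = 41200 s.
Converting: 41200 s ÷ 3600 s/hour = 11.44 hours.

t = 11.44 hours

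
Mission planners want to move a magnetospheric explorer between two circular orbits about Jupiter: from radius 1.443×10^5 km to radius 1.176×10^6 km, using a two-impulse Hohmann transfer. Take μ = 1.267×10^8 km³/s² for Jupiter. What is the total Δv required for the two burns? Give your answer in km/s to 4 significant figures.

Transfer-ellipse semi-major axis a_t = (r₁ + r₂)/2 = (1.443×10^5 + 1.176×10^6)/2 = 6.6015×10^5 km.
At r₁ the circular-orbit speed is v₁ = √(μ/r₁) = 29.6316 km/s.
Transfer-orbit speed at r₁ (vis-viva): v_p = √[μ(2/r₁ − 1/a_t)] = 39.5492 km/s.
First burn Δv₁ = |v_p − v₁| = 9.9176 km/s.
At r₂, v₂ = √(μ/r₂) = 10.37970 km/s.
Transfer-orbit speed at r₂: v_a = √[μ(2/r₂ − 1/a_t)] = 4.852846 km/s.
Second burn Δv₂ = |v₂ − v_a| = 5.5269 km/s.
Δv = Δv₁ + Δv₂ = 9.9176 + 5.5269 = 15.44 km/s.

Δv = 15.44 km/s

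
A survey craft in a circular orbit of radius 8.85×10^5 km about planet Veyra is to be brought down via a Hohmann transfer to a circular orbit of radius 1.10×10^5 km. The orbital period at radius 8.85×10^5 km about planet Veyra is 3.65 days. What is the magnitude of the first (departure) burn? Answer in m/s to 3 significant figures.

Δv₁ = 9340 m/s

From Kepler's third law T² = 4π²r³/μ at r = 8.85×10^5 km, T = 3.65 days = 3.65 × 86400 s = 3.1536×10^5 s: μ = 4π²r³/T² = 2.75154×10^8 km³/s².
Transfer-ellipse semi-major axis a_t = (r₁ + r₂)/2 = (8.850×10^5 + 1.100×10^5)/2 = 4.975×10^5 km.
On the circular orbit at r = 8.850×10^5 km, v_c = √(μ/r) = 17.6326 km/s.
Vis-viva on the transfer ellipse at r = 8.850×10^5 km gives v_t = √[μ(2/r − 1/a_t)] = 8.29118 km/s.
Δv₁ = |v_t − v_c| = |8.29118 − 17.6326| = 9.341 km/s.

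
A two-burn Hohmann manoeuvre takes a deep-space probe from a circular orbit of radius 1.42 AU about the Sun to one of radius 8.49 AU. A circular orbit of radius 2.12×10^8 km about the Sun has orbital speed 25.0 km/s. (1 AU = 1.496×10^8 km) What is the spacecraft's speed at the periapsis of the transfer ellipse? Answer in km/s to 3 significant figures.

v = 32.7 km/s

From the circular-orbit relation v² = μ/r at r = 2.12×10^8 km: μ = v²r = (25.0)² × 2.12×10^8 = 1.32500×10^11 km³/s².
In km: r₁ = 1.42 × 1.496×10^8 = 2.12432×10^8 km; r₂ = 8.49 × 1.496×10^8 = 1.270104×10^9 km.
Semi-major axis of the transfer orbit: a_t = (2.12432×10^8 + 1.270104×10^9)/2 = 7.41268×10^8 km.
The periapsis of the transfer ellipse is at r = 2.12432×10^8 km.
Applying v² = μ(2/r − 1/a_t): v = 32.69 km/s.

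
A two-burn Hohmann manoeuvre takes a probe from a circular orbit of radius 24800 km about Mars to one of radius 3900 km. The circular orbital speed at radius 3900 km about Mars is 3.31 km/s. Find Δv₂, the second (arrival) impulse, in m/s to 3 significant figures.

Δv₂ = 1040 m/s

From the circular-orbit relation v² = μ/r at r = 3900 km: μ = v²r = (3.31)² × 3900 = 42728.8 km³/s².
Transfer-ellipse semi-major axis a_t = (r₁ + r₂)/2 = (24800 + 3900)/2 = 14350 km.
Circular speed at r = 3900 km: v_c = √(μ/r) = 3.310 km/s.
Transfer-orbit speed at the same r (vis-viva, a = a_t): v_t = √[μ(2/r − 1/a_t)] = 4.351 km/s.
Δv₂ = |v_t − v_c| = |4.351 − 3.310| = 1.041 km/s.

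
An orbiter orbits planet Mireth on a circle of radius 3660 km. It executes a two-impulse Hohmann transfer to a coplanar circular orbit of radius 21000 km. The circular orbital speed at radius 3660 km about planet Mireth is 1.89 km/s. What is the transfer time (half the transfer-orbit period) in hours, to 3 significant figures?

From the circular-orbit relation v² = μ/r at r = 3660 km: μ = v²r = (1.89)² × 3660 = 13073.9 km³/s².
The Hohmann ellipse has a_t = (r₁ + r₂)/2 = 12330 km.
Transfer time t = π√(a_t³/μ) = π√((12330)³ / 13073.9) = 37618 s.
Converting: 37618 s ÷ 3600 s/hour = 10.4 hours.

t = 10.4 hours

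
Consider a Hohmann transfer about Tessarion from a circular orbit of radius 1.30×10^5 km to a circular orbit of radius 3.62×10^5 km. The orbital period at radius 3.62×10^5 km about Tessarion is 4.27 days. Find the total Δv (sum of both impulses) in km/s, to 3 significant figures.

Δv = 3.88 km/s

From Kepler's third law T² = 4π²r³/μ at r = 3.62×10^5 km, T = 4.27 days = 4.27 × 86400 s = 3.68928×10^5 s: μ = 4π²r³/T² = 1.37595×10^7 km³/s².
Transfer-ellipse semi-major axis a_t = (r₁ + r₂)/2 = (1.300×10^5 + 3.620×10^5)/2 = 2.460×10^5 km.
Circular speed at r₁: v₁ = √(μ/r₁) = √(1.37595×10^7/1.300×10^5) = 10.288 km/s.
On the transfer ellipse at r₁, vis-viva gives v_p = √[μ(2/r₁ − 1/a_t)] = 12.480 km/s.
First burn Δv₁ = |v_p − v₁| = 2.192 km/s.
Circular speed at r₂: v₂ = √(μ/r₂) = 6.165 km/s.
Transfer-orbit speed at r₂: v_a = √[μ(2/r₂ − 1/a_t)] = 4.482 km/s.
Second burn Δv₂ = |v₂ − v_a| = 1.683 km/s.
Δv = Δv₁ + Δv₂ = 2.192 + 1.683 = 3.875 km/s.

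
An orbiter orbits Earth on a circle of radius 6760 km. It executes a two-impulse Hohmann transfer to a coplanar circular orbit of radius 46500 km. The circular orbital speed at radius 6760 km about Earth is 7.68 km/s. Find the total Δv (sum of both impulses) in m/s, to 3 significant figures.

From the circular-orbit relation v² = μ/r at r = 6760 km: μ = v²r = (7.68)² × 6760 = 3.98721×10^5 km³/s².
The Hohmann ellipse has a_t = (r₁ + r₂)/2 = 26630 km.
Circular speed at r₁: v₁ = √(μ/r₁) = √(3.98721×10^5/6760) = 7.68000 km/s.
Transfer-orbit speed at r₁ (v² = μ(2/r − 1/a)): v_p = √[μ(2/r₁ − 1/a_t)] = 10.1485 km/s.
First burn Δv₁ = |v_p − v₁| = 2.4685 km/s.
At r₂, v₂ = √(μ/r₂) = 2.92825 km/s.
Transfer-orbit speed at r₂: v_a = √[μ(2/r₂ − 1/a_t)] = 1.47535 km/s.
Second burn Δv₂ = |v₂ − v_a| = 1.4529 km/s.
Δv = Δv₁ + Δv₂ = 2.4685 + 1.4529 = 3.921 km/s.

Δv = 3920 m/s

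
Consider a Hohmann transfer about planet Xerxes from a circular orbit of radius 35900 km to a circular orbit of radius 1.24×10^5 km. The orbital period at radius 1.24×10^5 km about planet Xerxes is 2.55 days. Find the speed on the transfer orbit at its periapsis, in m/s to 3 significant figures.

v = 8180 m/s

From Kepler's third law T² = 4π²r³/μ at r = 1.24×10^5 km, T = 2.55 days = 2.55 × 86400 s = 2.2032×10^5 s: μ = 4π²r³/T² = 1.55066×10^6 km³/s².
Semi-major axis of the transfer orbit: a_t = (35900 + 1.240×10^5)/2 = 79950 km.
The periapsis of the transfer ellipse is at r = 35900 km.
Applying v² = μ(2/r − 1/a_t): v = 8.185 km/s.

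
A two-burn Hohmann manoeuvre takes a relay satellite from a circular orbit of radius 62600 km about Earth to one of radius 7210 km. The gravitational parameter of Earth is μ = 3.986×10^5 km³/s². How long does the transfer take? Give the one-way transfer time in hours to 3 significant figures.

t = 9.01 hours

Transfer-ellipse semi-major axis a_t = (r₁ + r₂)/2 = (62600 + 7210)/2 = 34905 km.
Transfer time t = π√(a_t³/μ) = π√((34905)³ / 3.986×10^5) = 32450 s.
Converting: 32450 s ÷ 3600 s/hour = 9.01 hours.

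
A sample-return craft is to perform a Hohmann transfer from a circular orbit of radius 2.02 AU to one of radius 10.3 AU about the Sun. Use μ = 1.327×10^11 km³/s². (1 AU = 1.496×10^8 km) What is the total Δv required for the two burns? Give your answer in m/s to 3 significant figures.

Δv = 10100 m/s

In km: r₁ = 2.02 × 1.496×10^8 = 3.02192×10^8 km; r₂ = 10.3 × 1.496×10^8 = 1.54088×10^9 km.
Semi-major axis of the transfer orbit: a_t = (3.02192×10^8 + 1.54088×10^9)/2 = 9.21536×10^8 km.
At r₁ the circular-orbit speed is v₁ = √(μ/r₁) = 20.955 km/s.
On the transfer ellipse at r₁, vis-viva equation gives v_p = √[μ(2/r₁ − 1/a_t)] = 27.097 km/s.
First burn Δv₁ = |v_p − v₁| = 6.142 km/s.
Circular speed at r₂: v₂ = √(μ/r₂) = 9.280 km/s.
Transfer-orbit speed at r₂: v_a = √[μ(2/r₂ − 1/a_t)] = 5.314 km/s.
Second burn Δv₂ = |v₂ − v_a| = 3.966 km/s.
Δv = Δv₁ + Δv₂ = 6.142 + 3.966 = 10.11 km/s.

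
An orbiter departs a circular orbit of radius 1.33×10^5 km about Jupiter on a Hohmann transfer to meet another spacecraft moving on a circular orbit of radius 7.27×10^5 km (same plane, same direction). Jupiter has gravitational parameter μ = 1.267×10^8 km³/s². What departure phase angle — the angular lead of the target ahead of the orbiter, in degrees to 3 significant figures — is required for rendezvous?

The Hohmann ellipse has a_t = (r₁ + r₂)/2 = 4.300×10^5 km.
The half-period of the transfer ellipse is t = π√(a_t³/μ) = 78700 s.
Target angular speed ω₂ = √(μ/r₂³) = 1.816×10^-5 rad/s.
Angle swept by the target during transfer: ω₂·t = 1.429 rad = 81.88°.
Arrival is 180° from departure on the ellipse, so φ = 180° − 81.88° = 98.1°.

φ = 98.1°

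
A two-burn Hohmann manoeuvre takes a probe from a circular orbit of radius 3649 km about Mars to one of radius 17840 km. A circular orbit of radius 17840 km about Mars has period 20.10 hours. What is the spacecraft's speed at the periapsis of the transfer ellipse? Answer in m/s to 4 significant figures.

v = 4414 m/s

From Kepler's third law T² = 4π²r³/μ at r = 17840 km, T = 20.10 hours = 20.10 × 3600 s = 72360 s: μ = 4π²r³/T² = 42810.2 km³/s².
Semi-major axis of the transfer orbit: a_t = (3649 + 17840)/2 = 10744.5 km.
At periapsis, r = 3649 km.
From the vis-viva equation, v = √[μ(2/r − 1/a_t)] = 4.414 km/s.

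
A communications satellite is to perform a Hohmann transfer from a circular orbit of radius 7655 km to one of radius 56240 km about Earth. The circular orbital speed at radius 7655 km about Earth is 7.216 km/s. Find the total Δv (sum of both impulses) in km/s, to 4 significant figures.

Δv = 3.717 km/s

From the circular-orbit relation v² = μ/r at r = 7655 km: μ = v²r = (7.216)² × 7655 = 3.98601×10^5 km³/s².
Transfer-ellipse semi-major axis a_t = (r₁ + r₂)/2 = (7655 + 56240)/2 = 31947.5 km.
At r₁ the circular-orbit speed is v₁ = √(μ/r₁) = 7.216 km/s.
On the transfer ellipse at r₁, vis-viva gives v_p = √[μ(2/r₁ − 1/a_t)] = 9.574 km/s.
First burn Δv₁ = |v_p − v₁| = 2.358 km/s.
Circular speed at r₂: v₂ = √(μ/r₂) = 2.662 km/s.
Transfer-orbit speed at r₂: v_a = √[μ(2/r₂ − 1/a_t)] = 1.303 km/s.
Second burn Δv₂ = |v₂ − v_a| = 1.359 km/s.
Total Δv = Δv₁ + Δv₂ = 3.717 km/s.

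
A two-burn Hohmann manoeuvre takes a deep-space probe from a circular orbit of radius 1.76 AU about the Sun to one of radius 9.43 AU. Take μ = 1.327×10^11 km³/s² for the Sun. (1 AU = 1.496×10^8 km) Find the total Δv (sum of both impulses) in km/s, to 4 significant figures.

In km: r₁ = 1.76 × 1.496×10^8 = 2.63296×10^8 km; r₂ = 9.43 × 1.496×10^8 = 1.410728×10^9 km.
Semi-major axis of the transfer orbit: a_t = (2.63296×10^8 + 1.410728×10^9)/2 = 8.37012×10^8 km.
Circular speed at r₁: v₁ = √(μ/r₁) = √(1.327×10^11/2.63296×10^8) = 22.450 km/s.
Transfer-orbit speed at r₁ (vis-viva): v_p = √[μ(2/r₁ − 1/a_t)] = 29.145 km/s.
First burn Δv₁ = |v_p − v₁| = 6.695 km/s.
Circular speed at r₂: v₂ = √(μ/r₂) = 9.699 km/s.
Transfer-orbit speed at r₂: v_a = √[μ(2/r₂ − 1/a_t)] = 5.440 km/s.
Second burn Δv₂ = |v₂ − v_a| = 4.259 km/s.
Δv = Δv₁ + Δv₂ = 6.695 + 4.259 = 10.95 km/s.

Δv = 10.95 km/s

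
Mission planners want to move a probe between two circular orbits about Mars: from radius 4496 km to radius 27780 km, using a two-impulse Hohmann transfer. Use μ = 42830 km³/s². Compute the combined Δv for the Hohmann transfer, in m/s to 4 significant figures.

Transfer-ellipse semi-major axis a_t = (r₁ + r₂)/2 = (4496 + 27780)/2 = 16138 km.
Circular speed at r₁: v₁ = √(μ/r₁) = √(42830/4496) = 3.0865 km/s.
Transfer-orbit speed at r₁ (vis-viva): v_p = √[μ(2/r₁ − 1/a_t)] = 4.0495 km/s.
First burn Δv₁ = |v_p − v₁| = 0.9630 km/s.
Circular speed at r₂: v₂ = √(μ/r₂) = 1.2417 km/s.
Transfer-orbit speed at r₂: v_a = √[μ(2/r₂ − 1/a_t)] = 0.65538 km/s.
Second burn Δv₂ = |v₂ − v_a| = 0.5863 km/s.
Total Δv = Δv₁ + Δv₂ = 1.549 km/s.

Δv = 1549 m/s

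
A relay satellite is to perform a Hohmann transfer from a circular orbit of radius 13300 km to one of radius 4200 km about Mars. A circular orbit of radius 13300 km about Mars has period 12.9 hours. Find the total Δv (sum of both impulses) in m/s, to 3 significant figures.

From Kepler's third law T² = 4π²r³/μ at r = 13300 km, T = 12.9 hours = 12.9 × 3600 s = 46440 s: μ = 4π²r³/T² = 43065.6 km³/s².
Semi-major axis of the transfer orbit: a_t = (13300 + 4200)/2 = 8750 km.
Circular speed at r₁: v₁ = √(μ/r₁) = √(43065.6/13300) = 1.799448 km/s.
On the transfer ellipse at r₁, vis-viva equation gives v_a = √[μ(2/r₁ − 1/a_t)] = 1.246694 km/s.
First burn Δv₁ = |v_a − v₁| = 0.55275 km/s.
Circular speed at r₂: v₂ = √(μ/r₂) = 3.20214 km/s.
Transfer-orbit speed at r₂: v_p = √[μ(2/r₂ − 1/a_t)] = 3.94786 km/s.
Second burn Δv₂ = |v₂ − v_p| = 0.74572 km/s.
Total Δv = Δv₁ + Δv₂ = 1.298 km/s.

Δv = 1300 m/s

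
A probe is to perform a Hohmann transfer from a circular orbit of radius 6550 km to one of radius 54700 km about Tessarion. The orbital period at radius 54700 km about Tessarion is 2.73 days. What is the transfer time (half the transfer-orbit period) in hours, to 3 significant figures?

t = 13.7 hours

From Kepler's third law T² = 4π²r³/μ at r = 54700 km, T = 2.73 days = 2.73 × 86400 s = 2.35872×10^5 s: μ = 4π²r³/T² = 1.16137×10^5 km³/s².
Transfer-ellipse semi-major axis a_t = (r₁ + r₂)/2 = (6550 + 54700)/2 = 30625 km.
By Kepler's third law the transfer-orbit period is T = 2π√(a_t³/μ), so t = T/2 = 49410 s.
Converting: 49410 s ÷ 3600 s/hour = 13.7 hours.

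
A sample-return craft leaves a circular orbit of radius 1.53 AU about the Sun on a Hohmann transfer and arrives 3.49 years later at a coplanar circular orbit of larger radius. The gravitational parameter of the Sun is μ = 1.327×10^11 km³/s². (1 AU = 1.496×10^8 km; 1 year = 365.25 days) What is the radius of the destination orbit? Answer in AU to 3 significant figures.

r₂ = 5.77 AU

In km: r₁ = 1.53 × 1.496×10^8 = 2.28888×10^8 km.
Transfer time t = 3.49 years × 365.25 × 86400 s = 1.10136024×10^8 s, and t = π√(a_t³/μ).
So a_t = (μ t²/π²)^(1/3) = (1.327×10^11 × (1.10136024×10^8)² / π²)^(1/3) = 5.4636×10^8 km.
Since a_t = (r₁ + r₂)/2, r₂ = 2a_t − r₁ = 2×5.4636×10^8 − 2.28888×10^8 = 8.63832×10^8 km.
In AU: r₂ = 8.63832×10^8 / 1.496×10^8 = 5.77 AU.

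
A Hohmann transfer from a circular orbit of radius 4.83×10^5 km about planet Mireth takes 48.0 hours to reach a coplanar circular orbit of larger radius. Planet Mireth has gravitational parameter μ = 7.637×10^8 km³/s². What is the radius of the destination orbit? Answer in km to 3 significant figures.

r₂ = 2.16×10^6 km

Transfer time t = 48.0 hours = 1.728×10^5 s, and t = π√(a_t³/μ).
So a_t = (μ t²/π²)^(1/3) = (7.637×10^8 × (1.728×10^5)² / π²)^(1/3) = 1.3220×10^6 km.
Since a_t = (r₁ + r₂)/2, r₂ = 2a_t − r₁ = 2×1.3220×10^6 − 4.830×10^5 = 2.161×10^6 km.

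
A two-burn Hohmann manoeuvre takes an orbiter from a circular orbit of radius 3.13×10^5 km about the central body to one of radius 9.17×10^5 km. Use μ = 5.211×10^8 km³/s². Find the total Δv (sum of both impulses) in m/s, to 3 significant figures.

Semi-major axis of the transfer orbit: a_t = (3.130×10^5 + 9.170×10^5)/2 = 6.150×10^5 km.
At r₁ the circular-orbit speed is v₁ = √(μ/r₁) = 40.803 km/s.
Transfer-orbit speed at r₁ (vis-viva): v_p = √[μ(2/r₁ − 1/a_t)] = 49.824 km/s.
First burn Δv₁ = |v_p − v₁| = 9.021 km/s.
Circular speed at r₂: v₂ = √(μ/r₂) = 23.838 km/s.
Transfer-orbit speed at r₂: v_a = √[μ(2/r₂ − 1/a_t)] = 17.006 km/s.
Second burn Δv₂ = |v₂ − v_a| = 6.832 km/s.
Total Δv = Δv₁ + Δv₂ = 15.85 km/s.

Δv = 15900 m/s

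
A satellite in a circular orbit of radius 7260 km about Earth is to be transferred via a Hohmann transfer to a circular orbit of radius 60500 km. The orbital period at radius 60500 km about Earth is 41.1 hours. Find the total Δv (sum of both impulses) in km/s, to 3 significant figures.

Δv = 3.87 km/s

From Kepler's third law T² = 4π²r³/μ at r = 60500 km, T = 41.1 hours = 41.1 × 3600 s = 1.4796×10^5 s: μ = 4π²r³/T² = 3.99335×10^5 km³/s².
The Hohmann ellipse has a_t = (r₁ + r₂)/2 = 33880 km.
Circular speed at r₁: v₁ = √(μ/r₁) = √(3.99335×10^5/7260) = 7.417 km/s.
Transfer-orbit speed at r₁ (v² = μ(2/r − 1/a)): v_p = √[μ(2/r₁ − 1/a_t)] = 9.911 km/s.
First burn Δv₁ = |v_p − v₁| = 2.494 km/s.
At r₂, v₂ = √(μ/r₂) = 2.569 km/s.
Transfer-orbit speed at r₂: v_a = √[μ(2/r₂ − 1/a_t)] = 1.189 km/s.
Second burn Δv₂ = |v₂ − v_a| = 1.380 km/s.
Total Δv = Δv₁ + Δv₂ = 3.874 km/s.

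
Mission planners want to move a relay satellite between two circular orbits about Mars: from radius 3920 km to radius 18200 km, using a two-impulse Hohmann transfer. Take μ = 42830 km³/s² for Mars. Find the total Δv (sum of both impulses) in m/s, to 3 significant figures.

Transfer-ellipse semi-major axis a_t = (r₁ + r₂)/2 = (3920 + 18200)/2 = 11060 km.
At r₁ the circular-orbit speed is v₁ = √(μ/r₁) = 3.30545 km/s.
Transfer-orbit speed at r₁ (vis-viva): v_p = √[μ(2/r₁ − 1/a_t)] = 4.24023 km/s.
First burn Δv₁ = |v_p − v₁| = 0.9348 km/s.
At r₂, v₂ = √(μ/r₂) = 1.53405 km/s.
Transfer-orbit speed at r₂: v_a = √[μ(2/r₂ − 1/a_t)] = 0.913280 km/s.
Second burn Δv₂ = |v₂ − v_a| = 0.6208 km/s.
Total Δv = Δv₁ + Δv₂ = 1.556 km/s.

Δv = 1560 m/s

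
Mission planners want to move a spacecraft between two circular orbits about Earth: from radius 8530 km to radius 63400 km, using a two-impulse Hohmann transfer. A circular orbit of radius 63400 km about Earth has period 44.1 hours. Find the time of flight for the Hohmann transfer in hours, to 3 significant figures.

From Kepler's third law T² = 4π²r³/μ at r = 63400 km, T = 44.1 hours = 44.1 × 3600 s = 1.5876×10^5 s: μ = 4π²r³/T² = 3.99158×10^5 km³/s².
Transfer-ellipse semi-major axis a_t = (r₁ + r₂)/2 = (8530 + 63400)/2 = 35965 km.
By Kepler's third law the transfer-orbit period is T = 2π√(a_t³/μ), so t = T/2 = 33920 s.
Converting: 33920 s ÷ 3600 s/hour = 9.42 hours.

t = 9.42 hours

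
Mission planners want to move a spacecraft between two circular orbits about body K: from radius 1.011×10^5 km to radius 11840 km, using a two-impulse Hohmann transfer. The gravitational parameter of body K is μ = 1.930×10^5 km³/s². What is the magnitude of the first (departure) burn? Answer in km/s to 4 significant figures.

Transfer-ellipse semi-major axis a_t = (r₁ + r₂)/2 = (1.011×10^5 + 11840)/2 = 56470 km.
On the circular orbit at r = 1.011×10^5 km, v_c = √(μ/r) = 1.3817 km/s.
Vis-viva on the transfer ellipse at r = 1.011×10^5 km gives v_t = √[μ(2/r − 1/a_t)] = 0.63266 km/s.
Δv₁ = |v_t − v_c| = |0.63266 − 1.3817| = 0.7490 km/s.

Δv₁ = 0.7490 km/s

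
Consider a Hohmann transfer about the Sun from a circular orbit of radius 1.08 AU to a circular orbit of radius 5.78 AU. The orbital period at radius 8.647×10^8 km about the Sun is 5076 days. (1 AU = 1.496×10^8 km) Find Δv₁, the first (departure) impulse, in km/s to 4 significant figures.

From Kepler's third law T² = 4π²r³/μ at r = 8.647×10^8 km, T = 5076 days = 5076 × 86400 s = 4.385664×10^8 s: μ = 4π²r³/T² = 1.32704×10^11 km³/s².
In km: r₁ = 1.08 × 1.496×10^8 = 1.61568×10^8 km; r₂ = 5.78 × 1.496×10^8 = 8.64688×10^8 km.
Semi-major axis of the transfer orbit: a_t = (1.61568×10^8 + 8.64688×10^8)/2 = 5.13128×10^8 km.
On the circular orbit at r = 1.61568×10^8 km, v_c = √(μ/r) = 28.659 km/s.
Vis-viva on the transfer ellipse at r = 1.61568×10^8 km gives v_t = √[μ(2/r − 1/a_t)] = 37.203 km/s.
Δv₁ = |v_t − v_c| = |37.203 − 28.659| = 8.544 km/s.

Δv₁ = 8.544 km/s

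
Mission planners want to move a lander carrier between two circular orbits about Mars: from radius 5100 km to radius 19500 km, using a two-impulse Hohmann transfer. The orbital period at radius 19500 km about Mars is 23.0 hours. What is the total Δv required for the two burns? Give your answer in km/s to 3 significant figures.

Δv = 1.28 km/s

From Kepler's third law T² = 4π²r³/μ at r = 19500 km, T = 23.0 hours = 23.0 × 3600 s = 82800 s: μ = 4π²r³/T² = 42697.5 km³/s².
Semi-major axis of the transfer orbit: a_t = (5100 + 19500)/2 = 12300 km.
At r₁ the circular-orbit speed is v₁ = √(μ/r₁) = 2.8935 km/s.
Transfer-orbit speed at r₁ (vis-viva): v_p = √[μ(2/r₁ − 1/a_t)] = 3.6432 km/s.
First burn Δv₁ = |v_p − v₁| = 0.7497 km/s.
Circular speed at r₂: v₂ = √(μ/r₂) = 1.4797 km/s.
Transfer-orbit speed at r₂: v_a = √[μ(2/r₂ − 1/a_t)] = 0.95283 km/s.
Second burn Δv₂ = |v₂ − v_a| = 0.5269 km/s.
Total Δv = Δv₁ + Δv₂ = 1.277 km/s.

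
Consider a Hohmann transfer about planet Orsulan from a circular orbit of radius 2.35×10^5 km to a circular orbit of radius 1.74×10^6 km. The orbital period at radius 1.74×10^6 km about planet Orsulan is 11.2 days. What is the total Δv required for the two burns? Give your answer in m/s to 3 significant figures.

Δv = 15900 m/s

From Kepler's third law T² = 4π²r³/μ at r = 1.74×10^6 km, T = 11.2 days = 11.2 × 86400 s = 9.6768×10^5 s: μ = 4π²r³/T² = 2.22098×10^8 km³/s².
The Hohmann ellipse has a_t = (r₁ + r₂)/2 = 9.875×10^5 km.
At r₁ the circular-orbit speed is v₁ = √(μ/r₁) = 30.74242 km/s.
On the transfer ellipse at r₁, vis-viva gives v_p = √[μ(2/r₁ − 1/a_t)] = 40.80789 km/s.
First burn Δv₁ = |v_p − v₁| = 10.065 km/s.
Circular speed at r₂: v₂ = √(μ/r₂) = 11.2979 km/s.
Transfer-orbit speed at r₂: v_a = √[μ(2/r₂ − 1/a_t)] = 5.51141 km/s.
Second burn Δv₂ = |v₂ − v_a| = 5.7865 km/s.
Total Δv = Δv₁ + Δv₂ = 15.85 km/s.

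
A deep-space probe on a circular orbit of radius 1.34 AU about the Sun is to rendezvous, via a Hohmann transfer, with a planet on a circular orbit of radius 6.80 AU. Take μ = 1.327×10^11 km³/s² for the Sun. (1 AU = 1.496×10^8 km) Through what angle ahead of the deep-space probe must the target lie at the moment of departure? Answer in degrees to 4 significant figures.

In km: r₁ = 1.34 × 1.496×10^8 = 2.00464×10^8 km; r₂ = 6.80 × 1.496×10^8 = 1.01728×10^9 km.
The Hohmann ellipse has a_t = (r₁ + r₂)/2 = 6.08872×10^8 km.
Transfer time t = π√(a_t³/μ) = 1.2957×10^8 s.
The target's mean motion on its circular orbit is ω₂ = √(μ/r₂³) = 1.1227×10^-8 rad/s.
Angle swept by the target during transfer: ω₂·t = 1.4547 rad = 83.35°.
Arrival is 180° from departure on the ellipse, so φ = 180° − 83.35° = 96.65°.

φ = 96.65°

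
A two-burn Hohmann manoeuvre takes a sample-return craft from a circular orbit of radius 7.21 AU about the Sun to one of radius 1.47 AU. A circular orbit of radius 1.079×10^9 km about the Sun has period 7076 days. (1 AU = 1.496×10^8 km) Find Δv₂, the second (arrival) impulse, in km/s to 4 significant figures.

From Kepler's third law T² = 4π²r³/μ at r = 1.079×10^9 km, T = 7076 days = 7076 × 86400 s = 6.113664×10^8 s: μ = 4π²r³/T² = 1.32685×10^11 km³/s².
In km: r₁ = 7.21 × 1.496×10^8 = 1.078616×10^9 km; r₂ = 1.47 × 1.496×10^8 = 2.19912×10^8 km.
Semi-major axis of the transfer orbit: a_t = (1.078616×10^9 + 2.19912×10^8)/2 = 6.49264×10^8 km.
Circular speed at r = 2.19912×10^8 km: v_c = √(μ/r) = 24.563 km/s.
Vis-viva on the transfer ellipse at r = 2.19912×10^8 km gives v_t = √[μ(2/r − 1/a_t)] = 31.660 km/s.
Δv₂ = |v_t − v_c| = |31.660 − 24.563| = 7.097 km/s.

Δv₂ = 7.097 km/s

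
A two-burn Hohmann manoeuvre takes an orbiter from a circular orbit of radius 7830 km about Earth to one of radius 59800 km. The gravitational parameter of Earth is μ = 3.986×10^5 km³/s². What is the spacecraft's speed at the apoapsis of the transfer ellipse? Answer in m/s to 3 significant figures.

v = 1240 m/s

The Hohmann ellipse has a_t = (r₁ + r₂)/2 = 33815 km.
The apoapsis of the transfer ellipse is at r = 59800 km.
Vis-viva: v = √[μ(2/r − 1/a_t)] = √[3.986×10^5 × (2/59800 − 1/33815)] = 1.242 km/s.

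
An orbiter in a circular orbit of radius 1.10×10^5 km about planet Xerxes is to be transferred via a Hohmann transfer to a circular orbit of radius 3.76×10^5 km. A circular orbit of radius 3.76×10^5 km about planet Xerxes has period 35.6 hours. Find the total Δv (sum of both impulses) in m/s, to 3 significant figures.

Δv = 14300 m/s

From Kepler's third law T² = 4π²r³/μ at r = 3.76×10^5 km, T = 35.6 hours = 35.6 × 3600 s = 1.2816×10^5 s: μ = 4π²r³/T² = 1.27767×10^8 km³/s².
The Hohmann ellipse has a_t = (r₁ + r₂)/2 = 2.430×10^5 km.
Circular speed at r₁: v₁ = √(μ/r₁) = √(1.27767×10^8/1.100×10^5) = 34.081 km/s.
On the transfer ellipse at r₁, vis-viva equation gives v_p = √[μ(2/r₁ − 1/a_t)] = 42.394 km/s.
First burn Δv₁ = |v_p − v₁| = 8.313 km/s.
At r₂, v₂ = √(μ/r₂) = 18.4338 km/s.
Transfer-orbit speed at r₂: v_a = √[μ(2/r₂ − 1/a_t)] = 12.4025 km/s.
Second burn Δv₂ = |v₂ − v_a| = 6.031 km/s.
Total Δv = Δv₁ + Δv₂ = 14.34 km/s.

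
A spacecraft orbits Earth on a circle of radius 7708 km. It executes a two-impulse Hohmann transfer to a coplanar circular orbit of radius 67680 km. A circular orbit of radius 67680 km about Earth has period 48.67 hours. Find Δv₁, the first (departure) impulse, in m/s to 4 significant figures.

From Kepler's third law T² = 4π²r³/μ at r = 67680 km, T = 48.67 hours = 48.67 × 3600 s = 1.75212×10^5 s: μ = 4π²r³/T² = 3.98670×10^5 km³/s².
Transfer-ellipse semi-major axis a_t = (r₁ + r₂)/2 = (7708 + 67680)/2 = 37694 km.
On the circular orbit at r = 7708 km, v_c = √(μ/r) = 7.192 km/s.
Transfer-orbit speed at the same r (vis-viva, a = a_t): v_t = √[μ(2/r − 1/a_t)] = 9.637 km/s.
Δv₁ = |v_t − v_c| = |9.637 − 7.192| = 2.445 km/s.

Δv₁ = 2445 m/s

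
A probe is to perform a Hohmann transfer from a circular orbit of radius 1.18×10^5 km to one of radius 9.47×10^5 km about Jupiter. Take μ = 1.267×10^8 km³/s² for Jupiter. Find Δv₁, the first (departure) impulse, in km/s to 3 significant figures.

The Hohmann ellipse has a_t = (r₁ + r₂)/2 = 5.325×10^5 km.
On the circular orbit at r = 1.180×10^5 km, v_c = √(μ/r) = 32.77 km/s.
Transfer-orbit speed at the same r (vis-viva, a = a_t): v_t = √[μ(2/r − 1/a_t)] = 43.70 km/s.
Δv₁ = |v_t − v_c| = |43.70 − 32.77| = 10.93 km/s.

Δv₁ = 10.9 km/s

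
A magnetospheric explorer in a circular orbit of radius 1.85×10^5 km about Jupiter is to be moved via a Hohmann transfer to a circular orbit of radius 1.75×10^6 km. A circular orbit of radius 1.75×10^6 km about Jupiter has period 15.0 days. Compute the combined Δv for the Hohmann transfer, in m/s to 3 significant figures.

From Kepler's third law T² = 4π²r³/μ at r = 1.75×10^6 km, T = 15.0 days = 15.0 × 86400 s = 1.296×10^6 s: μ = 4π²r³/T² = 1.25969×10^8 km³/s².
Semi-major axis of the transfer orbit: a_t = (1.850×10^5 + 1.750×10^6)/2 = 9.675×10^5 km.
Circular speed at r₁: v₁ = √(μ/r₁) = √(1.25969×10^8/1.850×10^5) = 26.09 km/s.
Transfer-orbit speed at r₁ (v² = μ(2/r − 1/a)): v_p = √[μ(2/r₁ − 1/a_t)] = 35.09 km/s.
First burn Δv₁ = |v_p − v₁| = 9.000 km/s.
At r₂, v₂ = √(μ/r₂) = 8.484 km/s.
Transfer-orbit speed at r₂: v_a = √[μ(2/r₂ − 1/a_t)] = 3.710 km/s.
Second burn Δv₂ = |v₂ − v_a| = 4.774 km/s.
Total Δv = Δv₁ + Δv₂ = 13.77 km/s.

Δv = 13800 m/s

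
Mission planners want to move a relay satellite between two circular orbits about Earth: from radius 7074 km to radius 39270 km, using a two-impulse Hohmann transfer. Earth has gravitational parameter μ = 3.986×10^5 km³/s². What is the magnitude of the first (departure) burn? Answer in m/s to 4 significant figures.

The Hohmann ellipse has a_t = (r₁ + r₂)/2 = 23172 km.
Circular speed at r = 7074 km: v_c = √(μ/r) = 7.506 km/s.
Transfer-orbit speed at the same r (vis-viva, a = a_t): v_t = √[μ(2/r − 1/a_t)] = 9.772 km/s.
Δv₁ = |v_t − v_c| = |9.772 − 7.506| = 2.266 km/s.

Δv₁ = 2266 m/s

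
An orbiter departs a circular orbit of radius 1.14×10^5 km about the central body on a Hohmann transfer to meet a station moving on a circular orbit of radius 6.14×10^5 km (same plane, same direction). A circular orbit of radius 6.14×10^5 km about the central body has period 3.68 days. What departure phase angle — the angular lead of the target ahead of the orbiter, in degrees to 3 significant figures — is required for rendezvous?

From Kepler's third law T² = 4π²r³/μ at r = 6.14×10^5 km, T = 3.68 days = 3.68 × 86400 s = 3.17952×10^5 s: μ = 4π²r³/T² = 9.03944×10^7 km³/s².
The Hohmann ellipse has a_t = (r₁ + r₂)/2 = 3.640×10^5 km.
Transfer time t = π√(a_t³/μ) = 72570 s.
The target's mean motion on its circular orbit is ω₂ = √(μ/r₂³) = 1.976×10^-5 rad/s.
Angle swept by the target during transfer: ω₂·t = 1.434 rad = 82.16°.
The orbiter traverses 180° on the transfer ellipse, so the target must lead by 180° − 82.16° = 97.8°.

φ = 97.8°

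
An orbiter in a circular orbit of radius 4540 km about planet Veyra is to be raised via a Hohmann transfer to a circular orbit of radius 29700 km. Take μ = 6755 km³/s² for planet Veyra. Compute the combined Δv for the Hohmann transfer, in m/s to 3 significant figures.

Δv = 618 m/s

The Hohmann ellipse has a_t = (r₁ + r₂)/2 = 17120 km.
Circular speed at r₁: v₁ = √(μ/r₁) = √(6755/4540) = 1.2198 km/s.
On the transfer ellipse at r₁, vis-viva equation gives v_p = √[μ(2/r₁ − 1/a_t)] = 1.6066 km/s.
First burn Δv₁ = |v_p − v₁| = 0.3868 km/s.
At r₂, v₂ = √(μ/r₂) = 0.4769 km/s.
Transfer-orbit speed at r₂: v_a = √[μ(2/r₂ − 1/a_t)] = 0.2456 km/s.
Second burn Δv₂ = |v₂ − v_a| = 0.2313 km/s.
Total Δv = Δv₁ + Δv₂ = 0.6181 km/s.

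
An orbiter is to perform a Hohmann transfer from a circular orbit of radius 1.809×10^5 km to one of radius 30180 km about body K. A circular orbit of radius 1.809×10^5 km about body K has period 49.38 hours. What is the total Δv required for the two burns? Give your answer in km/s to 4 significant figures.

From Kepler's third law T² = 4π²r³/μ at r = 1.809×10^5 km, T = 49.38 hours = 49.38 × 3600 s = 1.77768×10^5 s: μ = 4π²r³/T² = 7.39551×10^6 km³/s².
Semi-major axis of the transfer orbit: a_t = (1.809×10^5 + 30180)/2 = 1.0554×10^5 km.
Circular speed at r₁: v₁ = √(μ/r₁) = √(7.39551×10^6/1.809×10^5) = 6.394 km/s.
On the transfer ellipse at r₁, v² = μ(2/r − 1/a) gives v_a = √[μ(2/r₁ − 1/a_t)] = 3.419 km/s.
First burn Δv₁ = |v_a − v₁| = 2.975 km/s.
At r₂, v₂ = √(μ/r₂) = 15.65 km/s.
Transfer-orbit speed at r₂: v_p = √[μ(2/r₂ − 1/a_t)] = 20.49 km/s.
Second burn Δv₂ = |v₂ − v_p| = 4.840 km/s.
Δv = Δv₁ + Δv₂ = 2.975 + 4.840 = 7.815 km/s.

Δv = 7.815 km/s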